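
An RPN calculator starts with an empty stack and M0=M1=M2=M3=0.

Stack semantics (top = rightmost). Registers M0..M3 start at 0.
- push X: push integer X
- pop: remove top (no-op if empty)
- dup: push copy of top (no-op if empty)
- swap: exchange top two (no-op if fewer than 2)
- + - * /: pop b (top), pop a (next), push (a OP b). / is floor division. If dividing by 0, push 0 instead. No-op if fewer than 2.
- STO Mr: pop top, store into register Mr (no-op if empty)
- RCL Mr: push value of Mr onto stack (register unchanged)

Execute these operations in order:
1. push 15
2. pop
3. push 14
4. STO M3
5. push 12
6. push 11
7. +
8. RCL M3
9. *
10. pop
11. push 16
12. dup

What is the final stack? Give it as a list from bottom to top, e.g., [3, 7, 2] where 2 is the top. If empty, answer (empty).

After op 1 (push 15): stack=[15] mem=[0,0,0,0]
After op 2 (pop): stack=[empty] mem=[0,0,0,0]
After op 3 (push 14): stack=[14] mem=[0,0,0,0]
After op 4 (STO M3): stack=[empty] mem=[0,0,0,14]
After op 5 (push 12): stack=[12] mem=[0,0,0,14]
After op 6 (push 11): stack=[12,11] mem=[0,0,0,14]
After op 7 (+): stack=[23] mem=[0,0,0,14]
After op 8 (RCL M3): stack=[23,14] mem=[0,0,0,14]
After op 9 (*): stack=[322] mem=[0,0,0,14]
After op 10 (pop): stack=[empty] mem=[0,0,0,14]
After op 11 (push 16): stack=[16] mem=[0,0,0,14]
After op 12 (dup): stack=[16,16] mem=[0,0,0,14]

Answer: [16, 16]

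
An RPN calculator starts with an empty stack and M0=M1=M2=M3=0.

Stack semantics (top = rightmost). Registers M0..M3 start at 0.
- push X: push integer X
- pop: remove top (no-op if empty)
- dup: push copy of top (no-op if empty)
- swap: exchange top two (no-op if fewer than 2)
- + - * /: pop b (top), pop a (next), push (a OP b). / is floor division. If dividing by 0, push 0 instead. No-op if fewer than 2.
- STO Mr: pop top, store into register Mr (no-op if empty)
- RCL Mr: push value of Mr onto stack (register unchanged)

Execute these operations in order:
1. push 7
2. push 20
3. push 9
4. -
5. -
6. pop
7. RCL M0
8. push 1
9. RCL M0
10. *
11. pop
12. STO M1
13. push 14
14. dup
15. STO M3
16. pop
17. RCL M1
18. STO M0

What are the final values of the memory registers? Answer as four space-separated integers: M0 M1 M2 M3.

After op 1 (push 7): stack=[7] mem=[0,0,0,0]
After op 2 (push 20): stack=[7,20] mem=[0,0,0,0]
After op 3 (push 9): stack=[7,20,9] mem=[0,0,0,0]
After op 4 (-): stack=[7,11] mem=[0,0,0,0]
After op 5 (-): stack=[-4] mem=[0,0,0,0]
After op 6 (pop): stack=[empty] mem=[0,0,0,0]
After op 7 (RCL M0): stack=[0] mem=[0,0,0,0]
After op 8 (push 1): stack=[0,1] mem=[0,0,0,0]
After op 9 (RCL M0): stack=[0,1,0] mem=[0,0,0,0]
After op 10 (*): stack=[0,0] mem=[0,0,0,0]
After op 11 (pop): stack=[0] mem=[0,0,0,0]
After op 12 (STO M1): stack=[empty] mem=[0,0,0,0]
After op 13 (push 14): stack=[14] mem=[0,0,0,0]
After op 14 (dup): stack=[14,14] mem=[0,0,0,0]
After op 15 (STO M3): stack=[14] mem=[0,0,0,14]
After op 16 (pop): stack=[empty] mem=[0,0,0,14]
After op 17 (RCL M1): stack=[0] mem=[0,0,0,14]
After op 18 (STO M0): stack=[empty] mem=[0,0,0,14]

Answer: 0 0 0 14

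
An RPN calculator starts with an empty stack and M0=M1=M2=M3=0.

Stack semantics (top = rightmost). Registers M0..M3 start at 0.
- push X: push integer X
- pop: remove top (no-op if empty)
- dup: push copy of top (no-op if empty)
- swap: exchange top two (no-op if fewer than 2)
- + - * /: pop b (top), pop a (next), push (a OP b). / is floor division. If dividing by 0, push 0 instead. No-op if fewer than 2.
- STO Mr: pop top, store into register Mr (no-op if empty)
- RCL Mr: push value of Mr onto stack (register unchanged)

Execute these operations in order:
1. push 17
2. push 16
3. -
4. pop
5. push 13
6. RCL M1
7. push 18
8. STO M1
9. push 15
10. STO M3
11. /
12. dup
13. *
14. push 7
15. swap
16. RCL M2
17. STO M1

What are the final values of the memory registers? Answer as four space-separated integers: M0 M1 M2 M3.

After op 1 (push 17): stack=[17] mem=[0,0,0,0]
After op 2 (push 16): stack=[17,16] mem=[0,0,0,0]
After op 3 (-): stack=[1] mem=[0,0,0,0]
After op 4 (pop): stack=[empty] mem=[0,0,0,0]
After op 5 (push 13): stack=[13] mem=[0,0,0,0]
After op 6 (RCL M1): stack=[13,0] mem=[0,0,0,0]
After op 7 (push 18): stack=[13,0,18] mem=[0,0,0,0]
After op 8 (STO M1): stack=[13,0] mem=[0,18,0,0]
After op 9 (push 15): stack=[13,0,15] mem=[0,18,0,0]
After op 10 (STO M3): stack=[13,0] mem=[0,18,0,15]
After op 11 (/): stack=[0] mem=[0,18,0,15]
After op 12 (dup): stack=[0,0] mem=[0,18,0,15]
After op 13 (*): stack=[0] mem=[0,18,0,15]
After op 14 (push 7): stack=[0,7] mem=[0,18,0,15]
After op 15 (swap): stack=[7,0] mem=[0,18,0,15]
After op 16 (RCL M2): stack=[7,0,0] mem=[0,18,0,15]
After op 17 (STO M1): stack=[7,0] mem=[0,0,0,15]

Answer: 0 0 0 15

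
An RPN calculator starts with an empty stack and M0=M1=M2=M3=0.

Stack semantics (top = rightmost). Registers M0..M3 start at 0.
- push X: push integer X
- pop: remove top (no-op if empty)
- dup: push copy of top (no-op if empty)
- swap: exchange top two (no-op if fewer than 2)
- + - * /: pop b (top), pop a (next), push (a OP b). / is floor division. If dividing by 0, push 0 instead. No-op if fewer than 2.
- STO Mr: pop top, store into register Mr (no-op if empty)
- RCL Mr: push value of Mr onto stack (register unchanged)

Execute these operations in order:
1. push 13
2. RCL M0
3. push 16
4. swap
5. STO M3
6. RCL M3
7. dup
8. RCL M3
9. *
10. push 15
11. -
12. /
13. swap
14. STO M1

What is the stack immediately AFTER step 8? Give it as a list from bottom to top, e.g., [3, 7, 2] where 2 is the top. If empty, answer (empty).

After op 1 (push 13): stack=[13] mem=[0,0,0,0]
After op 2 (RCL M0): stack=[13,0] mem=[0,0,0,0]
After op 3 (push 16): stack=[13,0,16] mem=[0,0,0,0]
After op 4 (swap): stack=[13,16,0] mem=[0,0,0,0]
After op 5 (STO M3): stack=[13,16] mem=[0,0,0,0]
After op 6 (RCL M3): stack=[13,16,0] mem=[0,0,0,0]
After op 7 (dup): stack=[13,16,0,0] mem=[0,0,0,0]
After op 8 (RCL M3): stack=[13,16,0,0,0] mem=[0,0,0,0]

[13, 16, 0, 0, 0]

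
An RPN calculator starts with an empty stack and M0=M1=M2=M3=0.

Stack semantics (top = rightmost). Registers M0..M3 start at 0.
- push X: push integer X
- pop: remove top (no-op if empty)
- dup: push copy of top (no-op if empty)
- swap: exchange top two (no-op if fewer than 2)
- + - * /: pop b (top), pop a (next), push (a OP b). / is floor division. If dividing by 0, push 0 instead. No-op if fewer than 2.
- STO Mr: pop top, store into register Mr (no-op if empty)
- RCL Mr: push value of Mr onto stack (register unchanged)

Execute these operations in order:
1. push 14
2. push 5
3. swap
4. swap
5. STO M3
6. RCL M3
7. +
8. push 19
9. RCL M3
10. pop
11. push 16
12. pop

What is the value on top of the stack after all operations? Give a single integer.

Answer: 19

Derivation:
After op 1 (push 14): stack=[14] mem=[0,0,0,0]
After op 2 (push 5): stack=[14,5] mem=[0,0,0,0]
After op 3 (swap): stack=[5,14] mem=[0,0,0,0]
After op 4 (swap): stack=[14,5] mem=[0,0,0,0]
After op 5 (STO M3): stack=[14] mem=[0,0,0,5]
After op 6 (RCL M3): stack=[14,5] mem=[0,0,0,5]
After op 7 (+): stack=[19] mem=[0,0,0,5]
After op 8 (push 19): stack=[19,19] mem=[0,0,0,5]
After op 9 (RCL M3): stack=[19,19,5] mem=[0,0,0,5]
After op 10 (pop): stack=[19,19] mem=[0,0,0,5]
After op 11 (push 16): stack=[19,19,16] mem=[0,0,0,5]
After op 12 (pop): stack=[19,19] mem=[0,0,0,5]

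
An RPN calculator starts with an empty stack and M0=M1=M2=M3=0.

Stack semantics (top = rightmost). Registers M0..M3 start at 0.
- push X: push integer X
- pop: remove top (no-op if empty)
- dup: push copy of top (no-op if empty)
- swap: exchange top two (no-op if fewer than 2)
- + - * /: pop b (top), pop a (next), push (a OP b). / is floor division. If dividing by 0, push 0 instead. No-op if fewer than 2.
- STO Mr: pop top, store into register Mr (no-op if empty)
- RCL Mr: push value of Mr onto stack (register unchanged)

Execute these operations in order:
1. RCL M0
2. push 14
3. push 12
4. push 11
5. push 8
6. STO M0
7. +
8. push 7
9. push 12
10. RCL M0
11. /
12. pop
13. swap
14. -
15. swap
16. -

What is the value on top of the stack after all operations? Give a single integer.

After op 1 (RCL M0): stack=[0] mem=[0,0,0,0]
After op 2 (push 14): stack=[0,14] mem=[0,0,0,0]
After op 3 (push 12): stack=[0,14,12] mem=[0,0,0,0]
After op 4 (push 11): stack=[0,14,12,11] mem=[0,0,0,0]
After op 5 (push 8): stack=[0,14,12,11,8] mem=[0,0,0,0]
After op 6 (STO M0): stack=[0,14,12,11] mem=[8,0,0,0]
After op 7 (+): stack=[0,14,23] mem=[8,0,0,0]
After op 8 (push 7): stack=[0,14,23,7] mem=[8,0,0,0]
After op 9 (push 12): stack=[0,14,23,7,12] mem=[8,0,0,0]
After op 10 (RCL M0): stack=[0,14,23,7,12,8] mem=[8,0,0,0]
After op 11 (/): stack=[0,14,23,7,1] mem=[8,0,0,0]
After op 12 (pop): stack=[0,14,23,7] mem=[8,0,0,0]
After op 13 (swap): stack=[0,14,7,23] mem=[8,0,0,0]
After op 14 (-): stack=[0,14,-16] mem=[8,0,0,0]
After op 15 (swap): stack=[0,-16,14] mem=[8,0,0,0]
After op 16 (-): stack=[0,-30] mem=[8,0,0,0]

Answer: -30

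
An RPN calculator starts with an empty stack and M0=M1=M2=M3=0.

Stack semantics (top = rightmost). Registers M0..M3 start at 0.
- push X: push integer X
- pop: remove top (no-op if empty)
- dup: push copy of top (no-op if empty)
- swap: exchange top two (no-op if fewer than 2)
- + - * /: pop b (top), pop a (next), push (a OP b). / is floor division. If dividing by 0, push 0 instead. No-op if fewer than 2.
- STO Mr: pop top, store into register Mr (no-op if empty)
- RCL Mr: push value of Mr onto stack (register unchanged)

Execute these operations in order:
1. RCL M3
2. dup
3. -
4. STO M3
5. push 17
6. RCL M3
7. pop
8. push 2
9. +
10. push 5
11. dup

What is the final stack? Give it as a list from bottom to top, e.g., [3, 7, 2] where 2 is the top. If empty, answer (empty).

After op 1 (RCL M3): stack=[0] mem=[0,0,0,0]
After op 2 (dup): stack=[0,0] mem=[0,0,0,0]
After op 3 (-): stack=[0] mem=[0,0,0,0]
After op 4 (STO M3): stack=[empty] mem=[0,0,0,0]
After op 5 (push 17): stack=[17] mem=[0,0,0,0]
After op 6 (RCL M3): stack=[17,0] mem=[0,0,0,0]
After op 7 (pop): stack=[17] mem=[0,0,0,0]
After op 8 (push 2): stack=[17,2] mem=[0,0,0,0]
After op 9 (+): stack=[19] mem=[0,0,0,0]
After op 10 (push 5): stack=[19,5] mem=[0,0,0,0]
After op 11 (dup): stack=[19,5,5] mem=[0,0,0,0]

Answer: [19, 5, 5]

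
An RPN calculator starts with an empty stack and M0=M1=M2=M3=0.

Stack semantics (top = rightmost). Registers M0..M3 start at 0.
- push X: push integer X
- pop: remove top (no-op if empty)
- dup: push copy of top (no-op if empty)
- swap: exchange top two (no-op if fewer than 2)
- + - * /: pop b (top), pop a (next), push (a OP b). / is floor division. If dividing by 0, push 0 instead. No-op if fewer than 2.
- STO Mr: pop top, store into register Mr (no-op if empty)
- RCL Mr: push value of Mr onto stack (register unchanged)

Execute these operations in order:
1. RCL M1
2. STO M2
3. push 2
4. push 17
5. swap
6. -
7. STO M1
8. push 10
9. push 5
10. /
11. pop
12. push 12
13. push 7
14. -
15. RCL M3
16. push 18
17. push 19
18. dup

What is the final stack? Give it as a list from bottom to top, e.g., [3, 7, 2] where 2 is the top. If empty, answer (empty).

Answer: [5, 0, 18, 19, 19]

Derivation:
After op 1 (RCL M1): stack=[0] mem=[0,0,0,0]
After op 2 (STO M2): stack=[empty] mem=[0,0,0,0]
After op 3 (push 2): stack=[2] mem=[0,0,0,0]
After op 4 (push 17): stack=[2,17] mem=[0,0,0,0]
After op 5 (swap): stack=[17,2] mem=[0,0,0,0]
After op 6 (-): stack=[15] mem=[0,0,0,0]
After op 7 (STO M1): stack=[empty] mem=[0,15,0,0]
After op 8 (push 10): stack=[10] mem=[0,15,0,0]
After op 9 (push 5): stack=[10,5] mem=[0,15,0,0]
After op 10 (/): stack=[2] mem=[0,15,0,0]
After op 11 (pop): stack=[empty] mem=[0,15,0,0]
After op 12 (push 12): stack=[12] mem=[0,15,0,0]
After op 13 (push 7): stack=[12,7] mem=[0,15,0,0]
After op 14 (-): stack=[5] mem=[0,15,0,0]
After op 15 (RCL M3): stack=[5,0] mem=[0,15,0,0]
After op 16 (push 18): stack=[5,0,18] mem=[0,15,0,0]
After op 17 (push 19): stack=[5,0,18,19] mem=[0,15,0,0]
After op 18 (dup): stack=[5,0,18,19,19] mem=[0,15,0,0]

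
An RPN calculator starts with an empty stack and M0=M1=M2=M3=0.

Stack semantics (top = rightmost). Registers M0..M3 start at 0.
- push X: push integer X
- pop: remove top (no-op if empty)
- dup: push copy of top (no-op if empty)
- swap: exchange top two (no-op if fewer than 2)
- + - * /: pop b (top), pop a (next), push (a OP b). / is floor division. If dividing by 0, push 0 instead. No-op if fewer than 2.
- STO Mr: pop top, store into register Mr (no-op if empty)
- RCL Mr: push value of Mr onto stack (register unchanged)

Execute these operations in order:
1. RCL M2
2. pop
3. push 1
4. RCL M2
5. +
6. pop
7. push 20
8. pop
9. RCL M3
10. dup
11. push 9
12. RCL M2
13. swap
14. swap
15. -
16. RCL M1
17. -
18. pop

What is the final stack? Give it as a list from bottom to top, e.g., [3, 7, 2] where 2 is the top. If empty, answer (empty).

After op 1 (RCL M2): stack=[0] mem=[0,0,0,0]
After op 2 (pop): stack=[empty] mem=[0,0,0,0]
After op 3 (push 1): stack=[1] mem=[0,0,0,0]
After op 4 (RCL M2): stack=[1,0] mem=[0,0,0,0]
After op 5 (+): stack=[1] mem=[0,0,0,0]
After op 6 (pop): stack=[empty] mem=[0,0,0,0]
After op 7 (push 20): stack=[20] mem=[0,0,0,0]
After op 8 (pop): stack=[empty] mem=[0,0,0,0]
After op 9 (RCL M3): stack=[0] mem=[0,0,0,0]
After op 10 (dup): stack=[0,0] mem=[0,0,0,0]
After op 11 (push 9): stack=[0,0,9] mem=[0,0,0,0]
After op 12 (RCL M2): stack=[0,0,9,0] mem=[0,0,0,0]
After op 13 (swap): stack=[0,0,0,9] mem=[0,0,0,0]
After op 14 (swap): stack=[0,0,9,0] mem=[0,0,0,0]
After op 15 (-): stack=[0,0,9] mem=[0,0,0,0]
After op 16 (RCL M1): stack=[0,0,9,0] mem=[0,0,0,0]
After op 17 (-): stack=[0,0,9] mem=[0,0,0,0]
After op 18 (pop): stack=[0,0] mem=[0,0,0,0]

Answer: [0, 0]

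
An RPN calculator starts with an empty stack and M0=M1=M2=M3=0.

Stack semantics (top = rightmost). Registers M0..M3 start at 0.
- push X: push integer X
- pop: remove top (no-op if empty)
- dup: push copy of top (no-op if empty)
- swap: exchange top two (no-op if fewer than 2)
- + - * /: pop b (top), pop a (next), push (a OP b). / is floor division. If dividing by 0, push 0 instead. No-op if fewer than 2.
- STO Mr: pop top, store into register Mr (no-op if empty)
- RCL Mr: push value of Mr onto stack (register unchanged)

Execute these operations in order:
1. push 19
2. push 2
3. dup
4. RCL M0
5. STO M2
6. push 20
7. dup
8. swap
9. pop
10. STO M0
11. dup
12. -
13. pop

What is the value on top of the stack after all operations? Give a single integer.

After op 1 (push 19): stack=[19] mem=[0,0,0,0]
After op 2 (push 2): stack=[19,2] mem=[0,0,0,0]
After op 3 (dup): stack=[19,2,2] mem=[0,0,0,0]
After op 4 (RCL M0): stack=[19,2,2,0] mem=[0,0,0,0]
After op 5 (STO M2): stack=[19,2,2] mem=[0,0,0,0]
After op 6 (push 20): stack=[19,2,2,20] mem=[0,0,0,0]
After op 7 (dup): stack=[19,2,2,20,20] mem=[0,0,0,0]
After op 8 (swap): stack=[19,2,2,20,20] mem=[0,0,0,0]
After op 9 (pop): stack=[19,2,2,20] mem=[0,0,0,0]
After op 10 (STO M0): stack=[19,2,2] mem=[20,0,0,0]
After op 11 (dup): stack=[19,2,2,2] mem=[20,0,0,0]
After op 12 (-): stack=[19,2,0] mem=[20,0,0,0]
After op 13 (pop): stack=[19,2] mem=[20,0,0,0]

Answer: 2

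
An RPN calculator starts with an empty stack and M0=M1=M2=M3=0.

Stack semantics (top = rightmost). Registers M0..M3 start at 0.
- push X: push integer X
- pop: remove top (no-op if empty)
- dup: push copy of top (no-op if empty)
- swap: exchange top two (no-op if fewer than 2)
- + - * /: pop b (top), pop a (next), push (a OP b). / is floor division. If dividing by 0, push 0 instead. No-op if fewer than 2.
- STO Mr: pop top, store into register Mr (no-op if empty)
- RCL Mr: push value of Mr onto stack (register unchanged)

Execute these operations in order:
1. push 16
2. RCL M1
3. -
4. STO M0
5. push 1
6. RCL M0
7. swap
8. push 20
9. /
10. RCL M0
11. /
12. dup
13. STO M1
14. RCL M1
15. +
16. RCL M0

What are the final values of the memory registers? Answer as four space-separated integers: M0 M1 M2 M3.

After op 1 (push 16): stack=[16] mem=[0,0,0,0]
After op 2 (RCL M1): stack=[16,0] mem=[0,0,0,0]
After op 3 (-): stack=[16] mem=[0,0,0,0]
After op 4 (STO M0): stack=[empty] mem=[16,0,0,0]
After op 5 (push 1): stack=[1] mem=[16,0,0,0]
After op 6 (RCL M0): stack=[1,16] mem=[16,0,0,0]
After op 7 (swap): stack=[16,1] mem=[16,0,0,0]
After op 8 (push 20): stack=[16,1,20] mem=[16,0,0,0]
After op 9 (/): stack=[16,0] mem=[16,0,0,0]
After op 10 (RCL M0): stack=[16,0,16] mem=[16,0,0,0]
After op 11 (/): stack=[16,0] mem=[16,0,0,0]
After op 12 (dup): stack=[16,0,0] mem=[16,0,0,0]
After op 13 (STO M1): stack=[16,0] mem=[16,0,0,0]
After op 14 (RCL M1): stack=[16,0,0] mem=[16,0,0,0]
After op 15 (+): stack=[16,0] mem=[16,0,0,0]
After op 16 (RCL M0): stack=[16,0,16] mem=[16,0,0,0]

Answer: 16 0 0 0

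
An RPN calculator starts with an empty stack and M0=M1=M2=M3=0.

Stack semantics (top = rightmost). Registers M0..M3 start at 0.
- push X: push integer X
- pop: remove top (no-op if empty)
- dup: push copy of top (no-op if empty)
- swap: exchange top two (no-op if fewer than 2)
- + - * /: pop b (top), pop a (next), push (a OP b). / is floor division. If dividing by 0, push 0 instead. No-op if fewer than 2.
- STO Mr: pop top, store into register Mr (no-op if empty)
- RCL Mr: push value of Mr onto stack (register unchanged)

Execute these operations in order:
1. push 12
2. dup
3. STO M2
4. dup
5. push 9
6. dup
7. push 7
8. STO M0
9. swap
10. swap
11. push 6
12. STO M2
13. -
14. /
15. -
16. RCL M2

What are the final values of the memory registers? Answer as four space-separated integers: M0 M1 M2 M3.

After op 1 (push 12): stack=[12] mem=[0,0,0,0]
After op 2 (dup): stack=[12,12] mem=[0,0,0,0]
After op 3 (STO M2): stack=[12] mem=[0,0,12,0]
After op 4 (dup): stack=[12,12] mem=[0,0,12,0]
After op 5 (push 9): stack=[12,12,9] mem=[0,0,12,0]
After op 6 (dup): stack=[12,12,9,9] mem=[0,0,12,0]
After op 7 (push 7): stack=[12,12,9,9,7] mem=[0,0,12,0]
After op 8 (STO M0): stack=[12,12,9,9] mem=[7,0,12,0]
After op 9 (swap): stack=[12,12,9,9] mem=[7,0,12,0]
After op 10 (swap): stack=[12,12,9,9] mem=[7,0,12,0]
After op 11 (push 6): stack=[12,12,9,9,6] mem=[7,0,12,0]
After op 12 (STO M2): stack=[12,12,9,9] mem=[7,0,6,0]
After op 13 (-): stack=[12,12,0] mem=[7,0,6,0]
After op 14 (/): stack=[12,0] mem=[7,0,6,0]
After op 15 (-): stack=[12] mem=[7,0,6,0]
After op 16 (RCL M2): stack=[12,6] mem=[7,0,6,0]

Answer: 7 0 6 0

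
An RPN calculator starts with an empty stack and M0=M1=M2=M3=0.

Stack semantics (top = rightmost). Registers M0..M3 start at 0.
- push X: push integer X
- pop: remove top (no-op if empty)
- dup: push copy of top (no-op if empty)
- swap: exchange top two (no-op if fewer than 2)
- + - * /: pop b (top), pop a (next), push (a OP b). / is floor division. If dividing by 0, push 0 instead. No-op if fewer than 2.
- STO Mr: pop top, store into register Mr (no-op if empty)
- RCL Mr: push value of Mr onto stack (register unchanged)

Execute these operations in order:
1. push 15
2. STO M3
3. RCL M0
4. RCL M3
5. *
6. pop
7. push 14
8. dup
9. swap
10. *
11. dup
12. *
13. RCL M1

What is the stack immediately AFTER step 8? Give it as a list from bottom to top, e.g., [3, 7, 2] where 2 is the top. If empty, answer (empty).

After op 1 (push 15): stack=[15] mem=[0,0,0,0]
After op 2 (STO M3): stack=[empty] mem=[0,0,0,15]
After op 3 (RCL M0): stack=[0] mem=[0,0,0,15]
After op 4 (RCL M3): stack=[0,15] mem=[0,0,0,15]
After op 5 (*): stack=[0] mem=[0,0,0,15]
After op 6 (pop): stack=[empty] mem=[0,0,0,15]
After op 7 (push 14): stack=[14] mem=[0,0,0,15]
After op 8 (dup): stack=[14,14] mem=[0,0,0,15]

[14, 14]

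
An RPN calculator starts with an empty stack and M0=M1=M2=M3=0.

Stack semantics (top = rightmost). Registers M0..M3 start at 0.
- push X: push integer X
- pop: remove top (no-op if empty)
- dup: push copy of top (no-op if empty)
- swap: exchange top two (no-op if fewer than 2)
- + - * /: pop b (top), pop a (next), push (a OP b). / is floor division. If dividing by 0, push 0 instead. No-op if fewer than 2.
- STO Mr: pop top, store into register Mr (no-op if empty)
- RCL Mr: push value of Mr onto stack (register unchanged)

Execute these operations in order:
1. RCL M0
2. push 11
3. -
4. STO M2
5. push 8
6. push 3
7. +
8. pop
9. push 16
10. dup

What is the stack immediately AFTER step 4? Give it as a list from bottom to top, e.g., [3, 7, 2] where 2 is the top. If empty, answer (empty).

After op 1 (RCL M0): stack=[0] mem=[0,0,0,0]
After op 2 (push 11): stack=[0,11] mem=[0,0,0,0]
After op 3 (-): stack=[-11] mem=[0,0,0,0]
After op 4 (STO M2): stack=[empty] mem=[0,0,-11,0]

(empty)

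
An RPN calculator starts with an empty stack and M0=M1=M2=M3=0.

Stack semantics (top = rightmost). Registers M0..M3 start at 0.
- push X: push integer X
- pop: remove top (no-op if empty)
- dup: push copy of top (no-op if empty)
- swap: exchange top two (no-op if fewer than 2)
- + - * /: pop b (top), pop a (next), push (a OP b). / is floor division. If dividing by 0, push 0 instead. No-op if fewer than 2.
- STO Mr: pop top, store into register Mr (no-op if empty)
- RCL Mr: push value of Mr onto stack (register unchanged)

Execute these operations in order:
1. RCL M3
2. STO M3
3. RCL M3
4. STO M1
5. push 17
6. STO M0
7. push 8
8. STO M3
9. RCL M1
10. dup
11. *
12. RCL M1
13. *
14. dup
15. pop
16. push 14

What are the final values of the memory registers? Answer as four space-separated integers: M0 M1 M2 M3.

After op 1 (RCL M3): stack=[0] mem=[0,0,0,0]
After op 2 (STO M3): stack=[empty] mem=[0,0,0,0]
After op 3 (RCL M3): stack=[0] mem=[0,0,0,0]
After op 4 (STO M1): stack=[empty] mem=[0,0,0,0]
After op 5 (push 17): stack=[17] mem=[0,0,0,0]
After op 6 (STO M0): stack=[empty] mem=[17,0,0,0]
After op 7 (push 8): stack=[8] mem=[17,0,0,0]
After op 8 (STO M3): stack=[empty] mem=[17,0,0,8]
After op 9 (RCL M1): stack=[0] mem=[17,0,0,8]
After op 10 (dup): stack=[0,0] mem=[17,0,0,8]
After op 11 (*): stack=[0] mem=[17,0,0,8]
After op 12 (RCL M1): stack=[0,0] mem=[17,0,0,8]
After op 13 (*): stack=[0] mem=[17,0,0,8]
After op 14 (dup): stack=[0,0] mem=[17,0,0,8]
After op 15 (pop): stack=[0] mem=[17,0,0,8]
After op 16 (push 14): stack=[0,14] mem=[17,0,0,8]

Answer: 17 0 0 8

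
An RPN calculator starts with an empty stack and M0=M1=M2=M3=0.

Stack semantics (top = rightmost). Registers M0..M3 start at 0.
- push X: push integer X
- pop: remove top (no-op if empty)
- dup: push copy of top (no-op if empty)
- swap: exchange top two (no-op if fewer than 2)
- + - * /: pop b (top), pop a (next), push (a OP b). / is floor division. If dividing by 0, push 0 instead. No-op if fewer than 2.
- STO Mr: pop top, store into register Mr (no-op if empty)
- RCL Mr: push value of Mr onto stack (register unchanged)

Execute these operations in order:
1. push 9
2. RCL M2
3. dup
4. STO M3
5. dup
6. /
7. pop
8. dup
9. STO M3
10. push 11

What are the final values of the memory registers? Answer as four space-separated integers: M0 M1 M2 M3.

Answer: 0 0 0 9

Derivation:
After op 1 (push 9): stack=[9] mem=[0,0,0,0]
After op 2 (RCL M2): stack=[9,0] mem=[0,0,0,0]
After op 3 (dup): stack=[9,0,0] mem=[0,0,0,0]
After op 4 (STO M3): stack=[9,0] mem=[0,0,0,0]
After op 5 (dup): stack=[9,0,0] mem=[0,0,0,0]
After op 6 (/): stack=[9,0] mem=[0,0,0,0]
After op 7 (pop): stack=[9] mem=[0,0,0,0]
After op 8 (dup): stack=[9,9] mem=[0,0,0,0]
After op 9 (STO M3): stack=[9] mem=[0,0,0,9]
After op 10 (push 11): stack=[9,11] mem=[0,0,0,9]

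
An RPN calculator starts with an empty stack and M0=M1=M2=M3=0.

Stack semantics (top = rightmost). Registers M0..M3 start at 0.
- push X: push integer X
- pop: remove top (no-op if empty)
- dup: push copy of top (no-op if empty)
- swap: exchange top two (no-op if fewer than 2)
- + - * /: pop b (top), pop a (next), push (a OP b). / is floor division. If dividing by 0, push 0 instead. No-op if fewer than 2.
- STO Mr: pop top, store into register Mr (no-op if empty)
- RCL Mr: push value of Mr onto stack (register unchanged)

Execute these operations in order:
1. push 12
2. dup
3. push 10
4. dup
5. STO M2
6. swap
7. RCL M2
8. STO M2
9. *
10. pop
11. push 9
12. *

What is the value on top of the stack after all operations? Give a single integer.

After op 1 (push 12): stack=[12] mem=[0,0,0,0]
After op 2 (dup): stack=[12,12] mem=[0,0,0,0]
After op 3 (push 10): stack=[12,12,10] mem=[0,0,0,0]
After op 4 (dup): stack=[12,12,10,10] mem=[0,0,0,0]
After op 5 (STO M2): stack=[12,12,10] mem=[0,0,10,0]
After op 6 (swap): stack=[12,10,12] mem=[0,0,10,0]
After op 7 (RCL M2): stack=[12,10,12,10] mem=[0,0,10,0]
After op 8 (STO M2): stack=[12,10,12] mem=[0,0,10,0]
After op 9 (*): stack=[12,120] mem=[0,0,10,0]
After op 10 (pop): stack=[12] mem=[0,0,10,0]
After op 11 (push 9): stack=[12,9] mem=[0,0,10,0]
After op 12 (*): stack=[108] mem=[0,0,10,0]

Answer: 108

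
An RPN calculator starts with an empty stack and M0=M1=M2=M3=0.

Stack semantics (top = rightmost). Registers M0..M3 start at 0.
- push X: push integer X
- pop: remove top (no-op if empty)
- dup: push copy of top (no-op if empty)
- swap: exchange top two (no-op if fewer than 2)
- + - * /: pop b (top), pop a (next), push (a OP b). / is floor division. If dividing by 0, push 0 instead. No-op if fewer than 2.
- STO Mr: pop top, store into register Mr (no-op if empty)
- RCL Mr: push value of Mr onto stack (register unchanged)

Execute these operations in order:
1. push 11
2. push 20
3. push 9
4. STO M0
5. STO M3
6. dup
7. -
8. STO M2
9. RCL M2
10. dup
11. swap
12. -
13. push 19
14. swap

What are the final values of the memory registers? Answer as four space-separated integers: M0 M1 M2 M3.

Answer: 9 0 0 20

Derivation:
After op 1 (push 11): stack=[11] mem=[0,0,0,0]
After op 2 (push 20): stack=[11,20] mem=[0,0,0,0]
After op 3 (push 9): stack=[11,20,9] mem=[0,0,0,0]
After op 4 (STO M0): stack=[11,20] mem=[9,0,0,0]
After op 5 (STO M3): stack=[11] mem=[9,0,0,20]
After op 6 (dup): stack=[11,11] mem=[9,0,0,20]
After op 7 (-): stack=[0] mem=[9,0,0,20]
After op 8 (STO M2): stack=[empty] mem=[9,0,0,20]
After op 9 (RCL M2): stack=[0] mem=[9,0,0,20]
After op 10 (dup): stack=[0,0] mem=[9,0,0,20]
After op 11 (swap): stack=[0,0] mem=[9,0,0,20]
After op 12 (-): stack=[0] mem=[9,0,0,20]
After op 13 (push 19): stack=[0,19] mem=[9,0,0,20]
After op 14 (swap): stack=[19,0] mem=[9,0,0,20]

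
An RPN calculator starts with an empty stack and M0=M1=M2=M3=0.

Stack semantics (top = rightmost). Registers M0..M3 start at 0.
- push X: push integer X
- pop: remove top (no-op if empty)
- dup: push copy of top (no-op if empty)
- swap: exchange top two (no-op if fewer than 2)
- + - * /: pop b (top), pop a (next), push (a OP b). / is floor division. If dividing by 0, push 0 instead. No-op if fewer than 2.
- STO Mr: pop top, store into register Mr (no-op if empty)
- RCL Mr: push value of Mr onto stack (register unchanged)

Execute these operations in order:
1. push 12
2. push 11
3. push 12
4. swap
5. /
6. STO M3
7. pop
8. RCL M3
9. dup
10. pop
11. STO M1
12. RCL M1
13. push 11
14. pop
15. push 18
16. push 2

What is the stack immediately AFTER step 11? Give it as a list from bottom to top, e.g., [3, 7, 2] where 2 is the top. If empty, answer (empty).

After op 1 (push 12): stack=[12] mem=[0,0,0,0]
After op 2 (push 11): stack=[12,11] mem=[0,0,0,0]
After op 3 (push 12): stack=[12,11,12] mem=[0,0,0,0]
After op 4 (swap): stack=[12,12,11] mem=[0,0,0,0]
After op 5 (/): stack=[12,1] mem=[0,0,0,0]
After op 6 (STO M3): stack=[12] mem=[0,0,0,1]
After op 7 (pop): stack=[empty] mem=[0,0,0,1]
After op 8 (RCL M3): stack=[1] mem=[0,0,0,1]
After op 9 (dup): stack=[1,1] mem=[0,0,0,1]
After op 10 (pop): stack=[1] mem=[0,0,0,1]
After op 11 (STO M1): stack=[empty] mem=[0,1,0,1]

(empty)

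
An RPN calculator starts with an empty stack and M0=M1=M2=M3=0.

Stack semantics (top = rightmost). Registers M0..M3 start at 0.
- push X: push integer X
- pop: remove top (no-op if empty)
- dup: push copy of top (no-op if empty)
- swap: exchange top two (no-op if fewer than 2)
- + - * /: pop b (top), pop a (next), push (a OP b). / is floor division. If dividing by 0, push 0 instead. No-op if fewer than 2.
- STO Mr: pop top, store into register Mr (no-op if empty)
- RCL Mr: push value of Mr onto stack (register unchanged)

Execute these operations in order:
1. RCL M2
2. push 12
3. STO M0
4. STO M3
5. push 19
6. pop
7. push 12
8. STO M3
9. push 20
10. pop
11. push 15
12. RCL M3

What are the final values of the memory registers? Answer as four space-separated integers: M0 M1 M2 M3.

After op 1 (RCL M2): stack=[0] mem=[0,0,0,0]
After op 2 (push 12): stack=[0,12] mem=[0,0,0,0]
After op 3 (STO M0): stack=[0] mem=[12,0,0,0]
After op 4 (STO M3): stack=[empty] mem=[12,0,0,0]
After op 5 (push 19): stack=[19] mem=[12,0,0,0]
After op 6 (pop): stack=[empty] mem=[12,0,0,0]
After op 7 (push 12): stack=[12] mem=[12,0,0,0]
After op 8 (STO M3): stack=[empty] mem=[12,0,0,12]
After op 9 (push 20): stack=[20] mem=[12,0,0,12]
After op 10 (pop): stack=[empty] mem=[12,0,0,12]
After op 11 (push 15): stack=[15] mem=[12,0,0,12]
After op 12 (RCL M3): stack=[15,12] mem=[12,0,0,12]

Answer: 12 0 0 12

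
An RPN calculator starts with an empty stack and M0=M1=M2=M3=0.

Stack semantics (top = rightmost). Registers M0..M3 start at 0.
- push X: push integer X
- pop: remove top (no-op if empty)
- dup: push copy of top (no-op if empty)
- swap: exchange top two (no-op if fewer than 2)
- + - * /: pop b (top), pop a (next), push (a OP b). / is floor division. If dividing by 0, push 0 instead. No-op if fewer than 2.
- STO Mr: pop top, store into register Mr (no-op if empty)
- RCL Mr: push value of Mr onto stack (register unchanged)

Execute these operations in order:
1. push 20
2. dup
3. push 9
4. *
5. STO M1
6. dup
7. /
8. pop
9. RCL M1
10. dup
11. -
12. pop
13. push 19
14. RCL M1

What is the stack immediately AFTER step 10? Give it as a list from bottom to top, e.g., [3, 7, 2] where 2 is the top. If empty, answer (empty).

After op 1 (push 20): stack=[20] mem=[0,0,0,0]
After op 2 (dup): stack=[20,20] mem=[0,0,0,0]
After op 3 (push 9): stack=[20,20,9] mem=[0,0,0,0]
After op 4 (*): stack=[20,180] mem=[0,0,0,0]
After op 5 (STO M1): stack=[20] mem=[0,180,0,0]
After op 6 (dup): stack=[20,20] mem=[0,180,0,0]
After op 7 (/): stack=[1] mem=[0,180,0,0]
After op 8 (pop): stack=[empty] mem=[0,180,0,0]
After op 9 (RCL M1): stack=[180] mem=[0,180,0,0]
After op 10 (dup): stack=[180,180] mem=[0,180,0,0]

[180, 180]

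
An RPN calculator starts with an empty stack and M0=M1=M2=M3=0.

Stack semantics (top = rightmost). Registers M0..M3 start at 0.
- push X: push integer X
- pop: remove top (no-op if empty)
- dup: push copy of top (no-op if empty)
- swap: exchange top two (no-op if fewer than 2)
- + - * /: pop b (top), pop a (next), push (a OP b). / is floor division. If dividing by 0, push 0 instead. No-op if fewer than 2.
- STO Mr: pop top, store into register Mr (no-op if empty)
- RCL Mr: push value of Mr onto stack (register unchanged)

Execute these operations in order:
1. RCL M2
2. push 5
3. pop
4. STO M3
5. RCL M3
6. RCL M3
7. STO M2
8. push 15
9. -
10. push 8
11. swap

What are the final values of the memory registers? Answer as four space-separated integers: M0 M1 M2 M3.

Answer: 0 0 0 0

Derivation:
After op 1 (RCL M2): stack=[0] mem=[0,0,0,0]
After op 2 (push 5): stack=[0,5] mem=[0,0,0,0]
After op 3 (pop): stack=[0] mem=[0,0,0,0]
After op 4 (STO M3): stack=[empty] mem=[0,0,0,0]
After op 5 (RCL M3): stack=[0] mem=[0,0,0,0]
After op 6 (RCL M3): stack=[0,0] mem=[0,0,0,0]
After op 7 (STO M2): stack=[0] mem=[0,0,0,0]
After op 8 (push 15): stack=[0,15] mem=[0,0,0,0]
After op 9 (-): stack=[-15] mem=[0,0,0,0]
After op 10 (push 8): stack=[-15,8] mem=[0,0,0,0]
After op 11 (swap): stack=[8,-15] mem=[0,0,0,0]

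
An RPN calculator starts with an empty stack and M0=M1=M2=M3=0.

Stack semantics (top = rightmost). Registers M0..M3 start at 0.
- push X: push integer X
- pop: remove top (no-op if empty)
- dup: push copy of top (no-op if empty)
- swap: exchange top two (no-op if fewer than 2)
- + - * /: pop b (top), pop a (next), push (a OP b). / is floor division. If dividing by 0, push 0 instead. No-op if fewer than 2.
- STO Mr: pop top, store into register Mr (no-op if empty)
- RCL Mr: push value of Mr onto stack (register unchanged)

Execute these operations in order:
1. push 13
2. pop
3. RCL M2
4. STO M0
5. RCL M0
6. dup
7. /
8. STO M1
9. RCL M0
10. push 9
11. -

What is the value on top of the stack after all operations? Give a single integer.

Answer: -9

Derivation:
After op 1 (push 13): stack=[13] mem=[0,0,0,0]
After op 2 (pop): stack=[empty] mem=[0,0,0,0]
After op 3 (RCL M2): stack=[0] mem=[0,0,0,0]
After op 4 (STO M0): stack=[empty] mem=[0,0,0,0]
After op 5 (RCL M0): stack=[0] mem=[0,0,0,0]
After op 6 (dup): stack=[0,0] mem=[0,0,0,0]
After op 7 (/): stack=[0] mem=[0,0,0,0]
After op 8 (STO M1): stack=[empty] mem=[0,0,0,0]
After op 9 (RCL M0): stack=[0] mem=[0,0,0,0]
After op 10 (push 9): stack=[0,9] mem=[0,0,0,0]
After op 11 (-): stack=[-9] mem=[0,0,0,0]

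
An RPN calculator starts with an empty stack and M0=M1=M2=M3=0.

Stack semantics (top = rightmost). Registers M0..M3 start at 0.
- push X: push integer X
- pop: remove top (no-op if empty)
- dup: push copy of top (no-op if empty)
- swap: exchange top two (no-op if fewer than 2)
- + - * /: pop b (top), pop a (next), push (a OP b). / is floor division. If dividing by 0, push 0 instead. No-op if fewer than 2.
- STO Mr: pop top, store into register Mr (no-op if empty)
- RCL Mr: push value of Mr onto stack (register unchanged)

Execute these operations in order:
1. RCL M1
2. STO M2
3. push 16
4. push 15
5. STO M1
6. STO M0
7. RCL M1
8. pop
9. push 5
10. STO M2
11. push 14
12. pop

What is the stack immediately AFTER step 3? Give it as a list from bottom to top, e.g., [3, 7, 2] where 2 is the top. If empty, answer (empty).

After op 1 (RCL M1): stack=[0] mem=[0,0,0,0]
After op 2 (STO M2): stack=[empty] mem=[0,0,0,0]
After op 3 (push 16): stack=[16] mem=[0,0,0,0]

[16]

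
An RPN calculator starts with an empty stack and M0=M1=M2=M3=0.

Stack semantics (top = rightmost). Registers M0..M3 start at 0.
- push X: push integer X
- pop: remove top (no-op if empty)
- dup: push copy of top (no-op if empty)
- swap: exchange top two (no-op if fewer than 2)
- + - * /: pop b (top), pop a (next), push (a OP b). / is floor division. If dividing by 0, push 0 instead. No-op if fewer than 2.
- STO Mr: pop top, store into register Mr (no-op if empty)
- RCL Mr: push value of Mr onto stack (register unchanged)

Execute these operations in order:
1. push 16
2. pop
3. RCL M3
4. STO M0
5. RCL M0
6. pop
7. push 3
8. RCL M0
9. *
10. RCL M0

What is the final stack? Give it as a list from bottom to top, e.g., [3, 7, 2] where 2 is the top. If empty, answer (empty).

After op 1 (push 16): stack=[16] mem=[0,0,0,0]
After op 2 (pop): stack=[empty] mem=[0,0,0,0]
After op 3 (RCL M3): stack=[0] mem=[0,0,0,0]
After op 4 (STO M0): stack=[empty] mem=[0,0,0,0]
After op 5 (RCL M0): stack=[0] mem=[0,0,0,0]
After op 6 (pop): stack=[empty] mem=[0,0,0,0]
After op 7 (push 3): stack=[3] mem=[0,0,0,0]
After op 8 (RCL M0): stack=[3,0] mem=[0,0,0,0]
After op 9 (*): stack=[0] mem=[0,0,0,0]
After op 10 (RCL M0): stack=[0,0] mem=[0,0,0,0]

Answer: [0, 0]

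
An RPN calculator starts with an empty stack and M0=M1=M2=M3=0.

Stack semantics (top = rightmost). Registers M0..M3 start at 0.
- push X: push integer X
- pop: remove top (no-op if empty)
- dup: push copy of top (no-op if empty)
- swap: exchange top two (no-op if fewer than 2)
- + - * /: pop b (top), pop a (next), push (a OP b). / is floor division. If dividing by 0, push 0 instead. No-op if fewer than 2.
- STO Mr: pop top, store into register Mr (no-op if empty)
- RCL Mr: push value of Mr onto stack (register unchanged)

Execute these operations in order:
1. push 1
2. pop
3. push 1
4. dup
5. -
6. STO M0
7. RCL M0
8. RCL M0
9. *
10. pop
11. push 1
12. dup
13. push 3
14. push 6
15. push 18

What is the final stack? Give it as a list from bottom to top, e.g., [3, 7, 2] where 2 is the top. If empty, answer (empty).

After op 1 (push 1): stack=[1] mem=[0,0,0,0]
After op 2 (pop): stack=[empty] mem=[0,0,0,0]
After op 3 (push 1): stack=[1] mem=[0,0,0,0]
After op 4 (dup): stack=[1,1] mem=[0,0,0,0]
After op 5 (-): stack=[0] mem=[0,0,0,0]
After op 6 (STO M0): stack=[empty] mem=[0,0,0,0]
After op 7 (RCL M0): stack=[0] mem=[0,0,0,0]
After op 8 (RCL M0): stack=[0,0] mem=[0,0,0,0]
After op 9 (*): stack=[0] mem=[0,0,0,0]
After op 10 (pop): stack=[empty] mem=[0,0,0,0]
After op 11 (push 1): stack=[1] mem=[0,0,0,0]
After op 12 (dup): stack=[1,1] mem=[0,0,0,0]
After op 13 (push 3): stack=[1,1,3] mem=[0,0,0,0]
After op 14 (push 6): stack=[1,1,3,6] mem=[0,0,0,0]
After op 15 (push 18): stack=[1,1,3,6,18] mem=[0,0,0,0]

Answer: [1, 1, 3, 6, 18]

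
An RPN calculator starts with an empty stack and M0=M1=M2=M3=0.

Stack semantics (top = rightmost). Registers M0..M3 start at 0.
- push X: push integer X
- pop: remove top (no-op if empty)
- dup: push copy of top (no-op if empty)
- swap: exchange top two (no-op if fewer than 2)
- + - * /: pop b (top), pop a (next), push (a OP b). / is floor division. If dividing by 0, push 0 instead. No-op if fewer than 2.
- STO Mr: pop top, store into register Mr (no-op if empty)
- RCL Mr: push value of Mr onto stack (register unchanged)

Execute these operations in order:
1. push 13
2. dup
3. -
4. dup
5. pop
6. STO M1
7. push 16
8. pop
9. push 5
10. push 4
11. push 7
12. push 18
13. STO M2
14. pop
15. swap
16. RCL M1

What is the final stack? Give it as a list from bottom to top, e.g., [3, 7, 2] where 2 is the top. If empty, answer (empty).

Answer: [4, 5, 0]

Derivation:
After op 1 (push 13): stack=[13] mem=[0,0,0,0]
After op 2 (dup): stack=[13,13] mem=[0,0,0,0]
After op 3 (-): stack=[0] mem=[0,0,0,0]
After op 4 (dup): stack=[0,0] mem=[0,0,0,0]
After op 5 (pop): stack=[0] mem=[0,0,0,0]
After op 6 (STO M1): stack=[empty] mem=[0,0,0,0]
After op 7 (push 16): stack=[16] mem=[0,0,0,0]
After op 8 (pop): stack=[empty] mem=[0,0,0,0]
After op 9 (push 5): stack=[5] mem=[0,0,0,0]
After op 10 (push 4): stack=[5,4] mem=[0,0,0,0]
After op 11 (push 7): stack=[5,4,7] mem=[0,0,0,0]
After op 12 (push 18): stack=[5,4,7,18] mem=[0,0,0,0]
After op 13 (STO M2): stack=[5,4,7] mem=[0,0,18,0]
After op 14 (pop): stack=[5,4] mem=[0,0,18,0]
After op 15 (swap): stack=[4,5] mem=[0,0,18,0]
After op 16 (RCL M1): stack=[4,5,0] mem=[0,0,18,0]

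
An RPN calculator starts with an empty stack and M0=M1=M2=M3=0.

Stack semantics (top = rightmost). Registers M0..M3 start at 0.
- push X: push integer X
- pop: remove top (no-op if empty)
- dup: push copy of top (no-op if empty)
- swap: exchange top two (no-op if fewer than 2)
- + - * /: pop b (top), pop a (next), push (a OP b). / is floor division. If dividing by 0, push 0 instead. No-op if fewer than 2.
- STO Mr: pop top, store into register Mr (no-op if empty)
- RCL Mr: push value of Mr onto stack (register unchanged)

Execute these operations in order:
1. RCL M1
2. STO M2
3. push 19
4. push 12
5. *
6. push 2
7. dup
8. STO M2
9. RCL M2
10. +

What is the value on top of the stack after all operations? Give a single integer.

After op 1 (RCL M1): stack=[0] mem=[0,0,0,0]
After op 2 (STO M2): stack=[empty] mem=[0,0,0,0]
After op 3 (push 19): stack=[19] mem=[0,0,0,0]
After op 4 (push 12): stack=[19,12] mem=[0,0,0,0]
After op 5 (*): stack=[228] mem=[0,0,0,0]
After op 6 (push 2): stack=[228,2] mem=[0,0,0,0]
After op 7 (dup): stack=[228,2,2] mem=[0,0,0,0]
After op 8 (STO M2): stack=[228,2] mem=[0,0,2,0]
After op 9 (RCL M2): stack=[228,2,2] mem=[0,0,2,0]
After op 10 (+): stack=[228,4] mem=[0,0,2,0]

Answer: 4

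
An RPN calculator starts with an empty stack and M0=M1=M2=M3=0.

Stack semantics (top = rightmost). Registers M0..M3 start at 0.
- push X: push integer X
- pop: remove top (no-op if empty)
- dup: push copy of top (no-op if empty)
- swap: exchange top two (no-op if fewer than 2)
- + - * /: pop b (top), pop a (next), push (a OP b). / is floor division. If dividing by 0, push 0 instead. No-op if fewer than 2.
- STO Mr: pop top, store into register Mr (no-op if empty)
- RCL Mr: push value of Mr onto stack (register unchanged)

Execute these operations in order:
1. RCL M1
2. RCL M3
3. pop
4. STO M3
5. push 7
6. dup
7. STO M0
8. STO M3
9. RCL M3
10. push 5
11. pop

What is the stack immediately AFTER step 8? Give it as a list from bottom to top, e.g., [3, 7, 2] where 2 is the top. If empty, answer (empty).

After op 1 (RCL M1): stack=[0] mem=[0,0,0,0]
After op 2 (RCL M3): stack=[0,0] mem=[0,0,0,0]
After op 3 (pop): stack=[0] mem=[0,0,0,0]
After op 4 (STO M3): stack=[empty] mem=[0,0,0,0]
After op 5 (push 7): stack=[7] mem=[0,0,0,0]
After op 6 (dup): stack=[7,7] mem=[0,0,0,0]
After op 7 (STO M0): stack=[7] mem=[7,0,0,0]
After op 8 (STO M3): stack=[empty] mem=[7,0,0,7]

(empty)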